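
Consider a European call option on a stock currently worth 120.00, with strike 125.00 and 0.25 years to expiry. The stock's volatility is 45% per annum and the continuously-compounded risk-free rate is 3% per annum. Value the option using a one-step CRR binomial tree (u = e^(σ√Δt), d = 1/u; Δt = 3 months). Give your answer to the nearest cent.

CRR parameters: u = e^(σ√Δt) = e^(0.45·√0.25) = 1.2523, d = 1/u = 0.7985
Per-period rate: rΔt = 0.03·0.25 = 0.0075, so R = e^0.0075 = 1.0075
Risk-neutral probability p = (e^0.0075 − 0.7985)/(1.2523 − 0.7985) = 0.2090/0.4538 = 0.4606
Terminal stock prices: S_u = 150.3, S_d = 95.82
Terminal payoffs (S − K): max(25.28, 0) = 25.28, max(-29.18, 0) = 0
Node 0 (S = 120): V_0 = e^(−0.0075)·[0.4606·25.2787 + 0.5394·0.0000] = 11.5558

11.56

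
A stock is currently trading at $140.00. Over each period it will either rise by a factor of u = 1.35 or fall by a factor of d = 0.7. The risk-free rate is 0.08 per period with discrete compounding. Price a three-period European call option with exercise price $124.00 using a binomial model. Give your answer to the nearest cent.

$53.43

Risk-neutral probability p = (1 + 0.08 − 0.7)/(1.35 − 0.7) = 0.3800/0.6500 = 0.5846
Terminal stock prices: S_uuu = 344.5, S_uud = 178.6, S_udd = 92.61, S_ddd = 48.02
Terminal payoffs (S − K): max(220.5, 0) = 220.5, max(54.61, 0) = 54.61, max(-31.39, 0) = 0, max(-75.98, 0) = 0
Node uu (S = 255.2): V_uu = 1/1.08·[0.5846·220.4525 + 0.4154·54.6050] = 140.3352
Node ud (S = 132.3): V_ud = 1/1.08·[0.5846·54.6050 + 0.4154·0.0000] = 29.5583
Node dd (S = 68.6): V_dd = 1/1.08·[0.5846·0.0000 + 0.4154·0.0000] = 0.0000
Node u (S = 189): V_u = 1/1.08·[0.5846·140.3352 + 0.4154·29.5583] = 87.3335
Node d (S = 98): V_d = 1/1.08·[0.5846·29.5583 + 0.4154·0.0000] = 16.0002
Node 0 (S = 140): V_0 = 1/1.08·[0.5846·87.3335 + 0.4154·16.0002] = 53.4285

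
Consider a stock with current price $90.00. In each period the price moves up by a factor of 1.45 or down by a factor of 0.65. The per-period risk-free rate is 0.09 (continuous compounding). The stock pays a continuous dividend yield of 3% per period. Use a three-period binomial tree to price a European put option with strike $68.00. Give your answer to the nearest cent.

$7.34

Per-period risk-free factor R = e^0.09 = 1.0942; dividend-adjusted growth = e^(0.09−0.03) = 1.0618.
Risk-neutral probability p = (1.0618 − 0.65)/(1.45 − 0.65) = 0.4118/0.8000 = 0.5148
Terminal stock prices: S_uuu = 274.4, S_uud = 123, S_udd = 55.14, S_ddd = 24.72
Terminal payoffs (K − S): max(-206.4, 0) = 0, max(-55, 0) = 0, max(12.86, 0) = 12.86, max(43.28, 0) = 43.28
Node uu (S = 189.2): V_uu = e^(−0.09)·[0.5148·0.0000 + 0.4852·0.0000] = 0.0000
Node ud (S = 84.83): V_ud = e^(−0.09)·[0.5148·0.0000 + 0.4852·12.8637] = 5.7043
Node dd (S = 38.03): V_dd = e^(−0.09)·[0.5148·12.8637 + 0.4852·43.2837] = 25.2461
Node u (S = 130.5): V_u = e^(−0.09)·[0.5148·0.0000 + 0.4852·5.7043] = 2.5296
Node d (S = 58.5): V_d = e^(−0.09)·[0.5148·5.7043 + 0.4852·25.2461] = 13.8791
Node 0 (S = 90): V_0 = e^(−0.09)·[0.5148·2.5296 + 0.4852·13.8791] = 7.3447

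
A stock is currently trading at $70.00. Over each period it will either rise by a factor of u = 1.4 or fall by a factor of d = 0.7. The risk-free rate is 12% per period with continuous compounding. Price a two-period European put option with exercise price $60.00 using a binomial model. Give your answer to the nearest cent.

$3.06

Risk-neutral probability p = (e^0.12 − 0.7)/(1.4 − 0.7) = 0.4275/0.7000 = 0.6107
Terminal stock prices: S_uu = 137.2, S_ud = 68.6, S_dd = 34.3
Terminal payoffs (K − S): max(-77.2, 0) = 0, max(-8.6, 0) = 0, max(25.7, 0) = 25.7
Node u (S = 98): V_u = e^(−0.12)·[0.6107·0.0000 + 0.3893·0.0000] = 0.0000
Node d (S = 49): V_d = e^(−0.12)·[0.6107·0.0000 + 0.3893·25.7000] = 8.8734
Node 0 (S = 70): V_0 = e^(−0.12)·[0.6107·0.0000 + 0.3893·8.8734] = 3.0637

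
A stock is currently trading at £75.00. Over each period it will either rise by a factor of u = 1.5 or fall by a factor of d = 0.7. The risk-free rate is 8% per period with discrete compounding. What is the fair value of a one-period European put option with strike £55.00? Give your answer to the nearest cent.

Risk-neutral probability p = (1 + 0.08 − 0.7)/(1.5 − 0.7) = 0.3800/0.8000 = 0.4750
Terminal stock prices: S_u = 112.5, S_d = 52.5
Terminal payoffs (K − S): max(-57.5, 0) = 0, max(2.5, 0) = 2.5
Node 0 (S = 75): V_0 = 1/1.08·[0.4750·0.0000 + 0.5250·2.5000] = 1.2153

£1.22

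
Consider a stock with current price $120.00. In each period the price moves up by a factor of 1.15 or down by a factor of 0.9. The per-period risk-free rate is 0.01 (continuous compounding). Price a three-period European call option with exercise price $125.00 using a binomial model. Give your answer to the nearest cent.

Risk-neutral probability p = (e^0.01 − 0.9)/(1.15 − 0.9) = 0.1101/0.2500 = 0.4402
Terminal stock prices: S_uuu = 182.5, S_uud = 142.8, S_udd = 111.8, S_ddd = 87.48
Terminal payoffs (S − K): max(57.5, 0) = 57.5, max(17.83, 0) = 17.83, max(-13.22, 0) = 0, max(-37.52, 0) = 0
Node uu (S = 158.7): V_uu = e^(−0.01)·[0.4402·57.5050 + 0.5598·17.8300] = 34.9438
Node ud (S = 124.2): V_ud = e^(−0.01)·[0.4402·17.8300 + 0.5598·0.0000] = 7.7707
Node dd (S = 97.2): V_dd = e^(−0.01)·[0.4402·0.0000 + 0.5598·0.0000] = 0.0000
Node u (S = 138): V_u = e^(−0.01)·[0.4402·34.9438 + 0.5598·7.7707] = 19.5360
Node d (S = 108): V_d = e^(−0.01)·[0.4402·7.7707 + 0.5598·0.0000] = 3.3866
Node 0 (S = 120): V_0 = e^(−0.01)·[0.4402·19.5360 + 0.5598·3.3866] = 10.3911

$10.39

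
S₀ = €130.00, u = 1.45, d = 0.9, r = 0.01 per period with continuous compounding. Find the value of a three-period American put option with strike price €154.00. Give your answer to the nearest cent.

Risk-neutral probability p = (e^0.01 − 0.9)/(1.45 − 0.9) = 0.1101/0.5500 = 0.2001
Terminal stock prices: S_uuu = 396.3, S_uud = 246, S_udd = 152.7, S_ddd = 94.77
Terminal payoffs (K − S): max(-242.3, 0) = 0, max(-91.99, 0) = 0, max(1.315, 0) = 1.315, max(59.23, 0) = 59.23
Node uu (S = 273.3): continuation = e^(−0.01)·[0.2001·0.0000 + 0.7999·0.0000] = 0.0000; exercise value = 0.0000 ≤ continuation, so V_uu = 0.0000
Node ud (S = 169.7): continuation = e^(−0.01)·[0.2001·0.0000 + 0.7999·1.3150] = 1.0414; exercise value = 0.0000 ≤ continuation, so V_ud = 1.0414
Node dd (S = 105.3): continuation = e^(−0.01)·[0.2001·1.3150 + 0.7999·59.2300] = 47.1677; exercise value = 48.7000 > continuation, so V_dd = 48.7000 (exercise)
Node u (S = 188.5): continuation = e^(−0.01)·[0.2001·0.0000 + 0.7999·1.0414] = 0.8247; exercise value = 0.0000 ≤ continuation, so V_u = 0.8247
Node d (S = 117): continuation = e^(−0.01)·[0.2001·1.0414 + 0.7999·48.7000] = 38.7742; exercise value = 37.0000 ≤ continuation, so V_d = 38.7742
Node 0 (S = 130): continuation = e^(−0.01)·[0.2001·0.8247 + 0.7999·38.7742] = 30.8706; exercise value = 24.0000 ≤ continuation, so V_0 = 30.8706

€30.87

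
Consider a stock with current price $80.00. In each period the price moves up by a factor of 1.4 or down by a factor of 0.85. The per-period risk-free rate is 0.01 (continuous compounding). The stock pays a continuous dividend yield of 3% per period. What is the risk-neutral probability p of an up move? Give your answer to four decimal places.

p = 0.2367

Per-period risk-free factor R = e^0.01 = 1.0101; dividend-adjusted growth = e^(0.01−0.03) = 0.9802.
Risk-neutral probability p = (0.9802 − 0.85)/(1.4 − 0.85) = 0.1302/0.5500 = 0.2367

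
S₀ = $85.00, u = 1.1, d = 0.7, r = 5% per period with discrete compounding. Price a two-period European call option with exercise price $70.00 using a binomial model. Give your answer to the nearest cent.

Risk-neutral probability p = (1 + 0.05 − 0.7)/(1.1 − 0.7) = 0.3500/0.4000 = 0.8750
Terminal stock prices: S_uu = 102.9, S_ud = 65.45, S_dd = 41.65
Terminal payoffs (S − K): max(32.85, 0) = 32.85, max(-4.55, 0) = 0, max(-28.35, 0) = 0
Node u (S = 93.5): V_u = 1/1.05·[0.8750·32.8500 + 0.1250·0.0000] = 27.3750
Node d (S = 59.5): V_d = 1/1.05·[0.8750·0.0000 + 0.1250·0.0000] = 0.0000
Node 0 (S = 85): V_0 = 1/1.05·[0.8750·27.3750 + 0.1250·0.0000] = 22.8125

$22.81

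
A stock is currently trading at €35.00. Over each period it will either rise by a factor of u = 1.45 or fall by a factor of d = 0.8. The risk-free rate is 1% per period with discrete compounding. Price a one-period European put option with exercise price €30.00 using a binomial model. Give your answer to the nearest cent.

Risk-neutral probability p = (1 + 0.01 − 0.8)/(1.45 − 0.8) = 0.2100/0.6500 = 0.3231
Terminal stock prices: S_u = 50.75, S_d = 28
Terminal payoffs (K − S): max(-20.75, 0) = 0, max(2, 0) = 2
Node 0 (S = 35): V_0 = 1/1.01·[0.3231·0.0000 + 0.6769·2.0000] = 1.3404

€1.34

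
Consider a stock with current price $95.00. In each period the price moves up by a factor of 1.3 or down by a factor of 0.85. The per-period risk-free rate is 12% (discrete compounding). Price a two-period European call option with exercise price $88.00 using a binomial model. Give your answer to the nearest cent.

$27.32

Risk-neutral probability p = (1 + 0.12 − 0.85)/(1.3 − 0.85) = 0.2700/0.4500 = 0.6000
Terminal stock prices: S_uu = 160.6, S_ud = 105, S_dd = 68.64
Terminal payoffs (S − K): max(72.55, 0) = 72.55, max(16.97, 0) = 16.97, max(-19.36, 0) = 0
Node u (S = 123.5): V_u = 1/1.12·[0.6000·72.5500 + 0.4000·16.9750] = 44.9286
Node d (S = 80.75): V_d = 1/1.12·[0.6000·16.9750 + 0.4000·0.0000] = 9.0938
Node 0 (S = 95): V_0 = 1/1.12·[0.6000·44.9286 + 0.4000·9.0938] = 27.3166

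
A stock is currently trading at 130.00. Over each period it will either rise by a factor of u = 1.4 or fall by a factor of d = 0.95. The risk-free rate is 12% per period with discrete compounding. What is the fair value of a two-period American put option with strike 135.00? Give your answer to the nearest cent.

6.39

Risk-neutral probability p = (1 + 0.12 − 0.95)/(1.4 − 0.95) = 0.1700/0.4500 = 0.3778
Terminal stock prices: S_uu = 254.8, S_ud = 172.9, S_dd = 117.3
Terminal payoffs (K − S): max(-119.8, 0) = 0, max(-37.9, 0) = 0, max(17.67, 0) = 17.67
Node u (S = 182): continuation = 1/1.12·[0.3778·0.0000 + 0.6222·0.0000] = 0.0000; exercise value = 0.0000 ≤ continuation, so V_u = 0.0000
Node d (S = 123.5): continuation = 1/1.12·[0.3778·0.0000 + 0.6222·17.6750] = 9.8194; exercise value = 11.5000 > continuation, so V_d = 11.5000 (exercise)
Node 0 (S = 130): continuation = 1/1.12·[0.3778·0.0000 + 0.6222·11.5000] = 6.3889; exercise value = 5.0000 ≤ continuation, so V_0 = 6.3889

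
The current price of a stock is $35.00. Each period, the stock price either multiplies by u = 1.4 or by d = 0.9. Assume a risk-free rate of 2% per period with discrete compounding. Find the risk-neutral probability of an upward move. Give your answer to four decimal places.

p = 0.2400

Risk-neutral probability p = (1 + 0.02 − 0.9)/(1.4 − 0.9) = 0.1200/0.5000 = 0.2400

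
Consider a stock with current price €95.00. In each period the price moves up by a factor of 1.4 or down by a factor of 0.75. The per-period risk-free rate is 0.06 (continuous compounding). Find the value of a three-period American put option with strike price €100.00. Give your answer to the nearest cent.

Risk-neutral probability p = (e^0.06 − 0.75)/(1.4 − 0.75) = 0.3118/0.6500 = 0.4797
Terminal stock prices: S_uuu = 260.7, S_uud = 139.6, S_udd = 74.81, S_ddd = 40.08
Terminal payoffs (K − S): max(-160.7, 0) = 0, max(-39.65, 0) = 0, max(25.19, 0) = 25.19, max(59.92, 0) = 59.92
Node uu (S = 186.2): continuation = e^(−0.06)·[0.4797·0.0000 + 0.5203·0.0000] = 0.0000; exercise value = 0.0000 ≤ continuation, so V_uu = 0.0000
Node ud (S = 99.75): continuation = e^(−0.06)·[0.4797·0.0000 + 0.5203·25.1875] = 12.3407; exercise value = 0.2500 ≤ continuation, so V_ud = 12.3407
Node dd (S = 53.44): continuation = e^(−0.06)·[0.4797·25.1875 + 0.5203·59.9219] = 40.7390; exercise value = 46.5625 > continuation, so V_dd = 46.5625 (exercise)
Node u (S = 133): continuation = e^(−0.06)·[0.4797·0.0000 + 0.5203·12.3407] = 6.0464; exercise value = 0.0000 ≤ continuation, so V_u = 6.0464
Node d (S = 71.25): continuation = e^(−0.06)·[0.4797·12.3407 + 0.5203·46.5625] = 28.3892; exercise value = 28.7500 > continuation, so V_d = 28.7500 (exercise)
Node 0 (S = 95): continuation = e^(−0.06)·[0.4797·6.0464 + 0.5203·28.7500] = 16.8180; exercise value = 5.0000 ≤ continuation, so V_0 = 16.8180

€16.82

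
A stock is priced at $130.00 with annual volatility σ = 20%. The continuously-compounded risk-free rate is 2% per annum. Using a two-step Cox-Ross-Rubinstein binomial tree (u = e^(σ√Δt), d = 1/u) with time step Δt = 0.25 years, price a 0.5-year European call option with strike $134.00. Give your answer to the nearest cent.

CRR parameters: u = e^(σ√Δt) = e^(0.2·√0.25) = 1.1052, d = 1/u = 0.9048
Per-period rate: rΔt = 0.02·0.25 = 0.005, so R = e^0.005 = 1.0050
Risk-neutral probability p = (e^0.005 − 0.9048)/(1.1052 − 0.9048) = 0.1002/0.2003 = 0.5000
Terminal stock prices: S_uu = 158.8, S_ud = 130, S_dd = 106.4
Terminal payoffs (S − K): max(24.78, 0) = 24.78, max(-4, 0) = 0, max(-27.57, 0) = 0
Node u (S = 143.7): V_u = e^(−0.005)·[0.5000·24.7824 + 0.5000·0.0000] = 12.3304
Node d (S = 117.6): V_d = e^(−0.005)·[0.5000·0.0000 + 0.5000·0.0000] = 0.0000
Node 0 (S = 130): V_0 = e^(−0.005)·[0.5000·12.3304 + 0.5000·0.0000] = 6.1350

$6.13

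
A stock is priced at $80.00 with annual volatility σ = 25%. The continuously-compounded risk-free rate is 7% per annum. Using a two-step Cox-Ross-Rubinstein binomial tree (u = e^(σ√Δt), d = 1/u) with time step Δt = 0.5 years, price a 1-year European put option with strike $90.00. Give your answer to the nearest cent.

CRR parameters: u = e^(σ√Δt) = e^(0.25·√0.5) = 1.1934, d = 1/u = 0.8380
Per-period rate: rΔt = 0.07·0.5 = 0.035, so R = e^0.035 = 1.0356
Risk-neutral probability p = (e^0.035 − 0.8380)/(1.1934 − 0.8380) = 0.1977/0.3554 = 0.5561
Terminal stock prices: S_uu = 113.9, S_ud = 80, S_dd = 56.18
Terminal payoffs (K − S): max(-23.93, 0) = 0, max(10, 0) = 10, max(33.82, 0) = 33.82
Node u (S = 95.47): V_u = e^(−0.035)·[0.5561·0.0000 + 0.4439·10.0000] = 4.2859
Node d (S = 67.04): V_d = e^(−0.035)·[0.5561·10.0000 + 0.4439·33.8249] = 19.8671
Node 0 (S = 80): V_0 = e^(−0.035)·[0.5561·4.2859 + 0.4439·19.8671] = 10.8164

$10.82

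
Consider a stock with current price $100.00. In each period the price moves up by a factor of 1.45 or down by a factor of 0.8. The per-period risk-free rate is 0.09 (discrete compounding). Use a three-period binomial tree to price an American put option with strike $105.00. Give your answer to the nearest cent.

Risk-neutral probability p = (1 + 0.09 − 0.8)/(1.45 − 0.8) = 0.2900/0.6500 = 0.4462
Terminal stock prices: S_uuu = 304.9, S_uud = 168.2, S_udd = 92.8, S_ddd = 51.2
Terminal payoffs (K − S): max(-199.9, 0) = 0, max(-63.2, 0) = 0, max(12.2, 0) = 12.2, max(53.8, 0) = 53.8
Node uu (S = 210.2): continuation = 1/1.09·[0.4462·0.0000 + 0.5538·0.0000] = 0.0000; exercise value = 0.0000 ≤ continuation, so V_uu = 0.0000
Node ud (S = 116): continuation = 1/1.09·[0.4462·0.0000 + 0.5538·12.2000] = 6.1990; exercise value = 0.0000 ≤ continuation, so V_ud = 6.1990
Node dd (S = 64): continuation = 1/1.09·[0.4462·12.2000 + 0.5538·53.8000] = 32.3303; exercise value = 41.0000 > continuation, so V_dd = 41.0000 (exercise)
Node u (S = 145): continuation = 1/1.09·[0.4462·0.0000 + 0.5538·6.1990] = 3.1498; exercise value = 0.0000 ≤ continuation, so V_u = 3.1498
Node d (S = 80): continuation = 1/1.09·[0.4462·6.1990 + 0.5538·41.0000] = 23.3701; exercise value = 25.0000 > continuation, so V_d = 25.0000 (exercise)
Node 0 (S = 100): continuation = 1/1.09·[0.4462·3.1498 + 0.5538·25.0000] = 13.9922; exercise value = 5.0000 ≤ continuation, so V_0 = 13.9922

$13.99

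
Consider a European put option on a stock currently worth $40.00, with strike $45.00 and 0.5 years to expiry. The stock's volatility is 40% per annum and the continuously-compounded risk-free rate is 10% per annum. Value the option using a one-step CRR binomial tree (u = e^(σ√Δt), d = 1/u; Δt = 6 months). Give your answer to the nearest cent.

$6.79

CRR parameters: u = e^(σ√Δt) = e^(0.4·√0.5) = 1.3269, d = 1/u = 0.7536
Per-period rate: rΔt = 0.1·0.5 = 0.05, so R = e^0.05 = 1.0513
Risk-neutral probability p = (e^0.05 − 0.7536)/(1.3269 − 0.7536) = 0.2976/0.5733 = 0.5192
Terminal stock prices: S_u = 53.08, S_d = 30.15
Terminal payoffs (K − S): max(-8.076, 0) = 0, max(14.85, 0) = 14.85
Node 0 (S = 40): V_0 = e^(−0.05)·[0.5192·0.0000 + 0.4808·14.8545] = 6.7938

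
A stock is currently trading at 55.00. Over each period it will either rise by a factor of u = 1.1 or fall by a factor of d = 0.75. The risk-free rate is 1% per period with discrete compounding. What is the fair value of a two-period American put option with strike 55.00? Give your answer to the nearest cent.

5.30

Risk-neutral probability p = (1 + 0.01 − 0.75)/(1.1 − 0.75) = 0.2600/0.3500 = 0.7429
Terminal stock prices: S_uu = 66.55, S_ud = 45.38, S_dd = 30.94
Terminal payoffs (K − S): max(-11.55, 0) = 0, max(9.625, 0) = 9.625, max(24.06, 0) = 24.06
Node u (S = 60.5): continuation = 1/1.01·[0.7429·0.0000 + 0.2571·9.6250] = 2.4505; exercise value = 0.0000 ≤ continuation, so V_u = 2.4505
Node d (S = 41.25): continuation = 1/1.01·[0.7429·9.6250 + 0.2571·24.0625] = 13.2054; exercise value = 13.7500 > continuation, so V_d = 13.7500 (exercise)
Node 0 (S = 55): continuation = 1/1.01·[0.7429·2.4505 + 0.2571·13.7500] = 5.3031; exercise value = 0.0000 ≤ continuation, so V_0 = 5.3031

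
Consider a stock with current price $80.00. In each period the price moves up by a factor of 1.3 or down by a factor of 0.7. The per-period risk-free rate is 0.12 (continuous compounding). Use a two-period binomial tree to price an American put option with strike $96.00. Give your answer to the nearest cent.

$16.00

Risk-neutral probability p = (e^0.12 − 0.7)/(1.3 − 0.7) = 0.4275/0.6000 = 0.7125
Terminal stock prices: S_uu = 135.2, S_ud = 72.8, S_dd = 39.2
Terminal payoffs (K − S): max(-39.2, 0) = 0, max(23.2, 0) = 23.2, max(56.8, 0) = 56.8
Node u (S = 104): continuation = e^(−0.12)·[0.7125·0.0000 + 0.2875·23.2000] = 5.9159; exercise value = 0.0000 ≤ continuation, so V_u = 5.9159
Node d (S = 56): continuation = e^(−0.12)·[0.7125·23.2000 + 0.2875·56.8000] = 29.1444; exercise value = 40.0000 > continuation, so V_d = 40.0000 (exercise)
Node 0 (S = 80): continuation = e^(−0.12)·[0.7125·5.9159 + 0.2875·40.0000] = 13.9382; exercise value = 16.0000 > continuation, so V_0 = 16.0000 (exercise)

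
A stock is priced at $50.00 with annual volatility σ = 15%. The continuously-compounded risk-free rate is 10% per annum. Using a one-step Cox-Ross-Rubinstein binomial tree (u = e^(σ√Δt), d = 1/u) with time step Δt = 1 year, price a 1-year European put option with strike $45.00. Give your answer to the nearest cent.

CRR parameters: u = e^(σ√Δt) = e^(0.15·√1) = 1.1618, d = 1/u = 0.8607
Per-period rate: rΔt = 0.1·1 = 0.1, so R = e^0.1 = 1.1052
Risk-neutral probability p = (e^0.1 − 0.8607)/(1.1618 − 0.8607) = 0.2445/0.3011 = 0.8118
Terminal stock prices: S_u = 58.09, S_d = 43.04
Terminal payoffs (K − S): max(-13.09, 0) = 0, max(1.965, 0) = 1.965
Node 0 (S = 50): V_0 = e^(−0.1)·[0.8118·0.0000 + 0.1882·1.9646] = 0.3345

$0.33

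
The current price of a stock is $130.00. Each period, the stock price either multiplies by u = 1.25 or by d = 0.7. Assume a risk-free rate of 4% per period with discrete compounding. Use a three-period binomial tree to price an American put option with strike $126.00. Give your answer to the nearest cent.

Risk-neutral probability p = (1 + 0.04 − 0.7)/(1.25 − 0.7) = 0.3400/0.5500 = 0.6182
Terminal stock prices: S_uuu = 253.9, S_uud = 142.2, S_udd = 79.62, S_ddd = 44.59
Terminal payoffs (K − S): max(-127.9, 0) = 0, max(-16.19, 0) = 0, max(46.38, 0) = 46.38, max(81.41, 0) = 81.41
Node uu (S = 203.1): continuation = 1/1.04·[0.6182·0.0000 + 0.3818·0.0000] = 0.0000; exercise value = 0.0000 ≤ continuation, so V_uu = 0.0000
Node ud (S = 113.7): continuation = 1/1.04·[0.6182·0.0000 + 0.3818·46.3750] = 17.0258; exercise value = 12.2500 ≤ continuation, so V_ud = 17.0258
Node dd (S = 63.7): continuation = 1/1.04·[0.6182·46.3750 + 0.3818·81.4100] = 57.4538; exercise value = 62.3000 > continuation, so V_dd = 62.3000 (exercise)
Node u (S = 162.5): continuation = 1/1.04·[0.6182·0.0000 + 0.3818·17.0258] = 6.2507; exercise value = 0.0000 ≤ continuation, so V_u = 6.2507
Node d (S = 91): continuation = 1/1.04·[0.6182·17.0258 + 0.3818·62.3000] = 32.9926; exercise value = 35.0000 > continuation, so V_d = 35.0000 (exercise)
Node 0 (S = 130): continuation = 1/1.04·[0.6182·6.2507 + 0.3818·35.0000] = 16.5651; exercise value = 0.0000 ≤ continuation, so V_0 = 16.5651

$16.57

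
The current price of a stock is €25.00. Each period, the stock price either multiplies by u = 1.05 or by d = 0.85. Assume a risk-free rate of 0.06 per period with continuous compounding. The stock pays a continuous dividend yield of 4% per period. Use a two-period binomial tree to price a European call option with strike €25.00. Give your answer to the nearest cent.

Per-period risk-free factor R = e^0.06 = 1.0618; dividend-adjusted growth = e^(0.06−0.04) = 1.0202.
Risk-neutral probability p = (1.0202 − 0.85)/(1.05 − 0.85) = 0.1702/0.2000 = 0.8510
Terminal stock prices: S_uu = 27.56, S_ud = 22.31, S_dd = 18.06
Terminal payoffs (S − K): max(2.562, 0) = 2.562, max(-2.688, 0) = 0, max(-6.938, 0) = 0
Node u (S = 26.25): V_u = e^(−0.06)·[0.8510·2.5625 + 0.1490·0.0000] = 2.0537
Node d (S = 21.25): V_d = e^(−0.06)·[0.8510·0.0000 + 0.1490·0.0000] = 0.0000
Node 0 (S = 25): V_0 = e^(−0.06)·[0.8510·2.0537 + 0.1490·0.0000] = 1.6459

€1.65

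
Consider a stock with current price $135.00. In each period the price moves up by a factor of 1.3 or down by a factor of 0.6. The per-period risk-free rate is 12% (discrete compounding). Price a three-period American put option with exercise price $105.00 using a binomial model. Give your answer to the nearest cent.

$6.97

Risk-neutral probability p = (1 + 0.12 − 0.6)/(1.3 − 0.6) = 0.5200/0.7000 = 0.7429
Terminal stock prices: S_uuu = 296.6, S_uud = 136.9, S_udd = 63.18, S_ddd = 29.16
Terminal payoffs (K − S): max(-191.6, 0) = 0, max(-31.89, 0) = 0, max(41.82, 0) = 41.82, max(75.84, 0) = 75.84
Node uu (S = 228.2): continuation = 1/1.12·[0.7429·0.0000 + 0.2571·0.0000] = 0.0000; exercise value = 0.0000 ≤ continuation, so V_uu = 0.0000
Node ud (S = 105.3): continuation = 1/1.12·[0.7429·0.0000 + 0.2571·41.8200] = 9.6015; exercise value = 0.0000 ≤ continuation, so V_ud = 9.6015
Node dd (S = 48.6): continuation = 1/1.12·[0.7429·41.8200 + 0.2571·75.8400] = 45.1500; exercise value = 56.4000 > continuation, so V_dd = 56.4000 (exercise)
Node u (S = 175.5): continuation = 1/1.12·[0.7429·0.0000 + 0.2571·9.6015] = 2.2044; exercise value = 0.0000 ≤ continuation, so V_u = 2.2044
Node d (S = 81): continuation = 1/1.12·[0.7429·9.6015 + 0.2571·56.4000] = 19.3173; exercise value = 24.0000 > continuation, so V_d = 24.0000 (exercise)
Node 0 (S = 135): continuation = 1/1.12·[0.7429·2.2044 + 0.2571·24.0000] = 6.9723; exercise value = 0.0000 ≤ continuation, so V_0 = 6.9723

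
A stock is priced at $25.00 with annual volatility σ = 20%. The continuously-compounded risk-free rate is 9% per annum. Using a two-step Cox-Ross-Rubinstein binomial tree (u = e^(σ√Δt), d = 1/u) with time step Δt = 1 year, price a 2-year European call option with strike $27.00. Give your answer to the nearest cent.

CRR parameters: u = e^(σ√Δt) = e^(0.2·√1) = 1.2214, d = 1/u = 0.8187
Per-period rate: rΔt = 0.09·1 = 0.09, so R = e^0.09 = 1.0942
Risk-neutral probability p = (e^0.09 − 0.8187)/(1.2214 − 0.8187) = 0.2754/0.4027 = 0.6840
Terminal stock prices: S_uu = 37.3, S_ud = 25, S_dd = 16.76
Terminal payoffs (S − K): max(10.3, 0) = 10.3, max(-2, 0) = 0, max(-10.24, 0) = 0
Node u (S = 30.54): V_u = e^(−0.09)·[0.6840·10.2956 + 0.3160·0.0000] = 6.4365
Node d (S = 20.47): V_d = e^(−0.09)·[0.6840·0.0000 + 0.3160·0.0000] = 0.0000
Node 0 (S = 25): V_0 = e^(−0.09)·[0.6840·6.4365 + 0.3160·0.0000] = 4.0238

$4.02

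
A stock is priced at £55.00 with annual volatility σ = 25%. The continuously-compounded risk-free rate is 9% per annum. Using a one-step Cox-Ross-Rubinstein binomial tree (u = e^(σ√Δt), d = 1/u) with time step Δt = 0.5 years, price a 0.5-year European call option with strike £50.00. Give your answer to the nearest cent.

£8.75

CRR parameters: u = e^(σ√Δt) = e^(0.25·√0.5) = 1.1934, d = 1/u = 0.8380
Per-period rate: rΔt = 0.09·0.5 = 0.045, so R = e^0.045 = 1.0460
Risk-neutral probability p = (e^0.045 − 0.8380)/(1.1934 − 0.8380) = 0.2081/0.3554 = 0.5854
Terminal stock prices: S_u = 65.64, S_d = 46.09
Terminal payoffs (S − K): max(15.64, 0) = 15.64, max(-3.912, 0) = 0
Node 0 (S = 55): V_0 = e^(−0.045)·[0.5854·15.6351 + 0.4146·0.0000] = 8.7505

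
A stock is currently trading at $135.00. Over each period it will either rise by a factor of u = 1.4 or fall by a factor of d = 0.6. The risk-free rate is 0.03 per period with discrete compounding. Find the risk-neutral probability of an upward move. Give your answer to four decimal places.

p = 0.5375

Risk-neutral probability p = (1 + 0.03 − 0.6)/(1.4 − 0.6) = 0.4300/0.8000 = 0.5375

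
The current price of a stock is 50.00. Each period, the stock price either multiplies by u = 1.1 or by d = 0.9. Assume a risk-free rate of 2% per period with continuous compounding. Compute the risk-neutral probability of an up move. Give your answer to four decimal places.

Risk-neutral probability p = (e^0.02 − 0.9)/(1.1 − 0.9) = 0.1202/0.2000 = 0.6010

p = 0.6010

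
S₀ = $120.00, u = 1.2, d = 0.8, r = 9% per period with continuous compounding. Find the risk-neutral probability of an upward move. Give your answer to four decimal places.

Risk-neutral probability p = (e^0.09 − 0.8)/(1.2 − 0.8) = 0.2942/0.4000 = 0.7354

p = 0.7354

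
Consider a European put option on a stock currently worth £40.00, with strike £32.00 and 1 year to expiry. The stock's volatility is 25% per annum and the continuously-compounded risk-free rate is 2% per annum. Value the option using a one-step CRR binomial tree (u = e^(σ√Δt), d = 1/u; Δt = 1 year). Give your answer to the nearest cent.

£0.43

CRR parameters: u = e^(σ√Δt) = e^(0.25·√1) = 1.2840, d = 1/u = 0.7788
Per-period rate: rΔt = 0.02·1 = 0.02, so R = e^0.02 = 1.0202
Risk-neutral probability p = (e^0.02 − 0.7788)/(1.2840 − 0.7788) = 0.2414/0.5052 = 0.4778
Terminal stock prices: S_u = 51.36, S_d = 31.15
Terminal payoffs (K − S): max(-19.36, 0) = 0, max(0.848, 0) = 0.848
Node 0 (S = 40): V_0 = e^(−0.02)·[0.4778·0.0000 + 0.5222·0.8480] = 0.4340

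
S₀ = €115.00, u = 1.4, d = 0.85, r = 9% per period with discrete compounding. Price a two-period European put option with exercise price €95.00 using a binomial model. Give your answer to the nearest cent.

€3.19

Risk-neutral probability p = (1 + 0.09 − 0.85)/(1.4 − 0.85) = 0.2400/0.5500 = 0.4364
Terminal stock prices: S_uu = 225.4, S_ud = 136.8, S_dd = 83.09
Terminal payoffs (K − S): max(-130.4, 0) = 0, max(-41.85, 0) = 0, max(11.91, 0) = 11.91
Node u (S = 161): V_u = 1/1.09·[0.4364·0.0000 + 0.5636·0.0000] = 0.0000
Node d (S = 97.75): V_d = 1/1.09·[0.4364·0.0000 + 0.5636·11.9125] = 6.1599
Node 0 (S = 115): V_0 = 1/1.09·[0.4364·0.0000 + 0.5636·6.1599] = 3.1853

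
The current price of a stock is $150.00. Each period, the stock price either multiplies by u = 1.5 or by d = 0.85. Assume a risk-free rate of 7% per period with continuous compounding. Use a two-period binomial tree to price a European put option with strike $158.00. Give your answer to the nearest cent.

$18.66

Risk-neutral probability p = (e^0.07 − 0.85)/(1.5 − 0.85) = 0.2225/0.6500 = 0.3423
Terminal stock prices: S_uu = 337.5, S_ud = 191.2, S_dd = 108.4
Terminal payoffs (K − S): max(-179.5, 0) = 0, max(-33.25, 0) = 0, max(49.63, 0) = 49.63
Node u (S = 225): V_u = e^(−0.07)·[0.3423·0.0000 + 0.6577·0.0000] = 0.0000
Node d (S = 127.5): V_d = e^(−0.07)·[0.3423·0.0000 + 0.6577·49.6250] = 30.4309
Node 0 (S = 150): V_0 = e^(−0.07)·[0.3423·0.0000 + 0.6577·30.4309] = 18.6607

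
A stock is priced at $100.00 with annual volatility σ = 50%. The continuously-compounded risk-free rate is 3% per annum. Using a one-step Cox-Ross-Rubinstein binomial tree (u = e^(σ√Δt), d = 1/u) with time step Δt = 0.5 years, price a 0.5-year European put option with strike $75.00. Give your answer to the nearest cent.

CRR parameters: u = e^(σ√Δt) = e^(0.5·√0.5) = 1.4241, d = 1/u = 0.7022
Per-period rate: rΔt = 0.03·0.5 = 0.015, so R = e^0.015 = 1.0151
Risk-neutral probability p = (e^0.015 − 0.7022)/(1.4241 − 0.7022) = 0.3129/0.7219 = 0.4335
Terminal stock prices: S_u = 142.4, S_d = 70.22
Terminal payoffs (K − S): max(-67.41, 0) = 0, max(4.781, 0) = 4.781
Node 0 (S = 100): V_0 = e^(−0.015)·[0.4335·0.0000 + 0.5665·4.7811] = 2.6684

$2.67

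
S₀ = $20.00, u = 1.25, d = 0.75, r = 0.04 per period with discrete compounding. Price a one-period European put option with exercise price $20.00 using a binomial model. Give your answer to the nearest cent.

$2.02

Risk-neutral probability p = (1 + 0.04 − 0.75)/(1.25 − 0.75) = 0.2900/0.5000 = 0.5800
Terminal stock prices: S_u = 25, S_d = 15
Terminal payoffs (K − S): max(-5, 0) = 0, max(5, 0) = 5
Node 0 (S = 20): V_0 = 1/1.04·[0.5800·0.0000 + 0.4200·5.0000] = 2.0192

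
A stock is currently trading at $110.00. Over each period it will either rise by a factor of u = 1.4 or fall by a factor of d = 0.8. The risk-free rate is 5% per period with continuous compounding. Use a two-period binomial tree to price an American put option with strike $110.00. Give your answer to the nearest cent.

Risk-neutral probability p = (e^0.05 − 0.8)/(1.4 − 0.8) = 0.2513/0.6000 = 0.4188
Terminal stock prices: S_uu = 215.6, S_ud = 123.2, S_dd = 70.4
Terminal payoffs (K − S): max(-105.6, 0) = 0, max(-13.2, 0) = 0, max(39.6, 0) = 39.6
Node u (S = 154): continuation = e^(−0.05)·[0.4188·0.0000 + 0.5812·0.0000] = 0.0000; exercise value = 0.0000 ≤ continuation, so V_u = 0.0000
Node d (S = 88): continuation = e^(−0.05)·[0.4188·0.0000 + 0.5812·39.6000] = 21.8936; exercise value = 22.0000 > continuation, so V_d = 22.0000 (exercise)
Node 0 (S = 110): continuation = e^(−0.05)·[0.4188·0.0000 + 0.5812·22.0000] = 12.1631; exercise value = 0.0000 ≤ continuation, so V_0 = 12.1631

$12.16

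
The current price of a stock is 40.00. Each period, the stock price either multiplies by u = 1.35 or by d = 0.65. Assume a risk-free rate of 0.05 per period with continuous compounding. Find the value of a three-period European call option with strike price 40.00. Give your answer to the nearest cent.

Risk-neutral probability p = (e^0.05 − 0.65)/(1.35 − 0.65) = 0.4013/0.7000 = 0.5732
Terminal stock prices: S_uuu = 98.42, S_uud = 47.39, S_udd = 22.82, S_ddd = 10.98
Terminal payoffs (S − K): max(58.42, 0) = 58.42, max(7.385, 0) = 7.385, max(-17.18, 0) = 0, max(-29.02, 0) = 0
Node uu (S = 72.9): V_uu = e^(−0.05)·[0.5732·58.4150 + 0.4268·7.3850] = 34.8508
Node ud (S = 35.1): V_ud = e^(−0.05)·[0.5732·7.3850 + 0.4268·0.0000] = 4.0269
Node dd (S = 16.9): V_dd = e^(−0.05)·[0.5732·0.0000 + 0.4268·0.0000] = 0.0000
Node u (S = 54): V_u = e^(−0.05)·[0.5732·34.8508 + 0.4268·4.0269] = 20.6384
Node d (S = 26): V_d = e^(−0.05)·[0.5732·4.0269 + 0.4268·0.0000] = 2.1958
Node 0 (S = 40): V_0 = e^(−0.05)·[0.5732·20.6384 + 0.4268·2.1958] = 12.1452

12.15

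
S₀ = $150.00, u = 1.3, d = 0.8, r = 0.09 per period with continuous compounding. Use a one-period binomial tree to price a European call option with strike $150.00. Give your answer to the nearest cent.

$24.20

Risk-neutral probability p = (e^0.09 − 0.8)/(1.3 − 0.8) = 0.2942/0.5000 = 0.5883
Terminal stock prices: S_u = 195, S_d = 120
Terminal payoffs (S − K): max(45, 0) = 45, max(-30, 0) = 0
Node 0 (S = 150): V_0 = e^(−0.09)·[0.5883·45.0000 + 0.4117·0.0000] = 24.1970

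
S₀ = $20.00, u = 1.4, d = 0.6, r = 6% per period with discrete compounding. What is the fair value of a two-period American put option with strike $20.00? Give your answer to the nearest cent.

$3.90

Risk-neutral probability p = (1 + 0.06 − 0.6)/(1.4 − 0.6) = 0.4600/0.8000 = 0.5750
Terminal stock prices: S_uu = 39.2, S_ud = 16.8, S_dd = 7.2
Terminal payoffs (K − S): max(-19.2, 0) = 0, max(3.2, 0) = 3.2, max(12.8, 0) = 12.8
Node u (S = 28): continuation = 1/1.06·[0.5750·0.0000 + 0.4250·3.2000] = 1.2830; exercise value = 0.0000 ≤ continuation, so V_u = 1.2830
Node d (S = 12): continuation = 1/1.06·[0.5750·3.2000 + 0.4250·12.8000] = 6.8679; exercise value = 8.0000 > continuation, so V_d = 8.0000 (exercise)
Node 0 (S = 20): continuation = 1/1.06·[0.5750·1.2830 + 0.4250·8.0000] = 3.9035; exercise value = 0.0000 ≤ continuation, so V_0 = 3.9035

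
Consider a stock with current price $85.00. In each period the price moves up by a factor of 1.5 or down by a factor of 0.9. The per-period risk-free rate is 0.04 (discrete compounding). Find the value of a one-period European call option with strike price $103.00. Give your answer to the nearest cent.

Risk-neutral probability p = (1 + 0.04 − 0.9)/(1.5 − 0.9) = 0.1400/0.6000 = 0.2333
Terminal stock prices: S_u = 127.5, S_d = 76.5
Terminal payoffs (S − K): max(24.5, 0) = 24.5, max(-26.5, 0) = 0
Node 0 (S = 85): V_0 = 1/1.04·[0.2333·24.5000 + 0.7667·0.0000] = 5.4968

$5.50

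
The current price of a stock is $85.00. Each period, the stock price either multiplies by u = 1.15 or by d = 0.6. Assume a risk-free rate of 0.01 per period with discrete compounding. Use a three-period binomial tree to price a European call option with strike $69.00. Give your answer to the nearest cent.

$24.23

Risk-neutral probability p = (1 + 0.01 − 0.6)/(1.15 − 0.6) = 0.4100/0.5500 = 0.7455
Terminal stock prices: S_uuu = 129.3, S_uud = 67.45, S_udd = 35.19, S_ddd = 18.36
Terminal payoffs (S − K): max(60.27, 0) = 60.27, max(-1.553, 0) = 0, max(-33.81, 0) = 0, max(-50.64, 0) = 0
Node uu (S = 112.4): V_uu = 1/1.01·[0.7455·60.2744 + 0.2545·0.0000] = 44.4869
Node ud (S = 58.65): V_ud = 1/1.01·[0.7455·0.0000 + 0.2545·0.0000] = 0.0000
Node dd (S = 30.6): V_dd = 1/1.01·[0.7455·0.0000 + 0.2545·0.0000] = 0.0000
Node u (S = 97.75): V_u = 1/1.01·[0.7455·44.4869 + 0.2545·0.0000] = 32.8346
Node d (S = 51): V_d = 1/1.01·[0.7455·0.0000 + 0.2545·0.0000] = 0.0000
Node 0 (S = 85): V_0 = 1/1.01·[0.7455·32.8346 + 0.2545·0.0000] = 24.2344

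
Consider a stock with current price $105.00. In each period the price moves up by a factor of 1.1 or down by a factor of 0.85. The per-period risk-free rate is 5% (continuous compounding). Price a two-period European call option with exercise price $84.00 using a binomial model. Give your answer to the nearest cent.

$29.27

Risk-neutral probability p = (e^0.05 − 0.85)/(1.1 − 0.85) = 0.2013/0.2500 = 0.8051
Terminal stock prices: S_uu = 127.1, S_ud = 98.18, S_dd = 75.86
Terminal payoffs (S − K): max(43.05, 0) = 43.05, max(14.18, 0) = 14.18, max(-8.138, 0) = 0
Node u (S = 115.5): V_u = e^(−0.05)·[0.8051·43.0500 + 0.1949·14.1750] = 35.5967
Node d (S = 89.25): V_d = e^(−0.05)·[0.8051·14.1750 + 0.1949·0.0000] = 10.8555
Node 0 (S = 105): V_0 = e^(−0.05)·[0.8051·35.5967 + 0.1949·10.8555] = 29.2734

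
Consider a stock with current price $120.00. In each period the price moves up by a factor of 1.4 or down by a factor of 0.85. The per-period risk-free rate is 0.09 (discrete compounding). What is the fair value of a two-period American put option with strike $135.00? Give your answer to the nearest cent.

Risk-neutral probability p = (1 + 0.09 − 0.85)/(1.4 − 0.85) = 0.2400/0.5500 = 0.4364
Terminal stock prices: S_uu = 235.2, S_ud = 142.8, S_dd = 86.7
Terminal payoffs (K − S): max(-100.2, 0) = 0, max(-7.8, 0) = 0, max(48.3, 0) = 48.3
Node u (S = 168): continuation = 1/1.09·[0.4364·0.0000 + 0.5636·0.0000] = 0.0000; exercise value = 0.0000 ≤ continuation, so V_u = 0.0000
Node d (S = 102): continuation = 1/1.09·[0.4364·0.0000 + 0.5636·48.3000] = 24.9758; exercise value = 33.0000 > continuation, so V_d = 33.0000 (exercise)
Node 0 (S = 120): continuation = 1/1.09·[0.4364·0.0000 + 0.5636·33.0000] = 17.0642; exercise value = 15.0000 ≤ continuation, so V_0 = 17.0642

$17.06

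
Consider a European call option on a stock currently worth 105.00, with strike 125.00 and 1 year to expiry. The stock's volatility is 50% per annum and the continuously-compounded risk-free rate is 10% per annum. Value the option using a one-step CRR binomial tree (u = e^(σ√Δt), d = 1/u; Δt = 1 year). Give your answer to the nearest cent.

CRR parameters: u = e^(σ√Δt) = e^(0.5·√1) = 1.6487, d = 1/u = 0.6065
Per-period rate: rΔt = 0.1·1 = 0.1, so R = e^0.1 = 1.1052
Risk-neutral probability p = (e^0.1 − 0.6065)/(1.6487 − 0.6065) = 0.4986/1.0422 = 0.4785
Terminal stock prices: S_u = 173.1, S_d = 63.69
Terminal payoffs (S − K): max(48.12, 0) = 48.12, max(-61.31, 0) = 0
Node 0 (S = 105): V_0 = e^(−0.1)·[0.4785·48.1157 + 0.5215·0.0000] = 20.8304

20.83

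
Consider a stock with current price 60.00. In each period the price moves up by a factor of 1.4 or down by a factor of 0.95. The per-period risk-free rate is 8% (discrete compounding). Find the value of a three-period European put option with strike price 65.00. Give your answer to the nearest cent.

3.87

Risk-neutral probability p = (1 + 0.08 − 0.95)/(1.4 − 0.95) = 0.1300/0.4500 = 0.2889
Terminal stock prices: S_uuu = 164.6, S_uud = 111.7, S_udd = 75.81, S_ddd = 51.44
Terminal payoffs (K − S): max(-99.64, 0) = 0, max(-46.72, 0) = 0, max(-10.81, 0) = 0, max(13.56, 0) = 13.56
Node uu (S = 117.6): V_uu = 1/1.08·[0.2889·0.0000 + 0.7111·0.0000] = 0.0000
Node ud (S = 79.8): V_ud = 1/1.08·[0.2889·0.0000 + 0.7111·0.0000] = 0.0000
Node dd (S = 54.15): V_dd = 1/1.08·[0.2889·0.0000 + 0.7111·13.5575] = 8.9267
Node u (S = 84): V_u = 1/1.08·[0.2889·0.0000 + 0.7111·0.0000] = 0.0000
Node d (S = 57): V_d = 1/1.08·[0.2889·0.0000 + 0.7111·8.9267] = 5.8777
Node 0 (S = 60): V_0 = 1/1.08·[0.2889·0.0000 + 0.7111·5.8777] = 3.8701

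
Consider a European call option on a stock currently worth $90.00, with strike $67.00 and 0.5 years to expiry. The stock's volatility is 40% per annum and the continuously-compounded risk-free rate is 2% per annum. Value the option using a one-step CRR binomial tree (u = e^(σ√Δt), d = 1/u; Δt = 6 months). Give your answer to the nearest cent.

$23.67

CRR parameters: u = e^(σ√Δt) = e^(0.4·√0.5) = 1.3269, d = 1/u = 0.7536
Per-period rate: rΔt = 0.02·0.5 = 0.01, so R = e^0.01 = 1.0101
Risk-neutral probability p = (e^0.01 − 0.7536)/(1.3269 − 0.7536) = 0.2564/0.5733 = 0.4473
Terminal stock prices: S_u = 119.4, S_d = 67.83
Terminal payoffs (S − K): max(52.42, 0) = 52.42, max(0.8274, 0) = 0.8274
Node 0 (S = 90): V_0 = e^(−0.01)·[0.4473·52.4207 + 0.5527·0.8274] = 23.6667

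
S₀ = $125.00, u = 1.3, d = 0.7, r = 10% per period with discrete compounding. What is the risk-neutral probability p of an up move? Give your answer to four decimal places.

p = 0.6667

Risk-neutral probability p = (1 + 0.1 − 0.7)/(1.3 − 0.7) = 0.4000/0.6000 = 0.6667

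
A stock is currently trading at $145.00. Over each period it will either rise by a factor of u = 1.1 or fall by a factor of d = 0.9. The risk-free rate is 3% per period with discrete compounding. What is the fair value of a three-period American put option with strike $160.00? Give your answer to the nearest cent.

Risk-neutral probability p = (1 + 0.03 − 0.9)/(1.1 − 0.9) = 0.1300/0.2000 = 0.6500
Terminal stock prices: S_uuu = 193, S_uud = 157.9, S_udd = 129.2, S_ddd = 105.7
Terminal payoffs (K − S): max(-33, 0) = 0, max(2.095, 0) = 2.095, max(30.8, 0) = 30.8, max(54.29, 0) = 54.29
Node uu (S = 175.5): continuation = 1/1.03·[0.6500·0.0000 + 0.3500·2.0950] = 0.7119; exercise value = 0.0000 ≤ continuation, so V_uu = 0.7119
Node ud (S = 143.6): continuation = 1/1.03·[0.6500·2.0950 + 0.3500·30.8050] = 11.7898; exercise value = 16.4500 > continuation, so V_ud = 16.4500 (exercise)
Node dd (S = 117.5): continuation = 1/1.03·[0.6500·30.8050 + 0.3500·54.2950] = 37.8898; exercise value = 42.5500 > continuation, so V_dd = 42.5500 (exercise)
Node u (S = 159.5): continuation = 1/1.03·[0.6500·0.7119 + 0.3500·16.4500] = 6.0391; exercise value = 0.5000 ≤ continuation, so V_u = 6.0391
Node d (S = 130.5): continuation = 1/1.03·[0.6500·16.4500 + 0.3500·42.5500] = 24.8398; exercise value = 29.5000 > continuation, so V_d = 29.5000 (exercise)
Node 0 (S = 145): continuation = 1/1.03·[0.6500·6.0391 + 0.3500·29.5000] = 13.8353; exercise value = 15.0000 > continuation, so V_0 = 15.0000 (exercise)

$15.00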